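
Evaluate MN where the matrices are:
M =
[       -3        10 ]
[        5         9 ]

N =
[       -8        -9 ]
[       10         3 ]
MN =
[      124        57 ]
[       50       -18 ]

Matrix multiplication: (MN)[i][j] = sum over k of M[i][k] * N[k][j].
  (MN)[0][0] = (-3)*(-8) + (10)*(10) = 124
  (MN)[0][1] = (-3)*(-9) + (10)*(3) = 57
  (MN)[1][0] = (5)*(-8) + (9)*(10) = 50
  (MN)[1][1] = (5)*(-9) + (9)*(3) = -18
MN =
[      124        57 ]
[       50       -18 ]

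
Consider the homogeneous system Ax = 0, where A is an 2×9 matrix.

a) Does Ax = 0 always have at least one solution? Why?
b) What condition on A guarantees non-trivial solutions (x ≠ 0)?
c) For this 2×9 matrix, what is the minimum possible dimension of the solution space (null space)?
a) Yes, x = 0 is always a solution. b) When A has linearly dependent columns (rank < n). c) Minimum nullity = 7.

a) x = 0 satisfies A·0 = 0, so the zero vector is always a solution.
b) Non-trivial solutions exist iff the columns of A are linearly dependent, equivalently rank(A) < n (the number of columns).
c) By rank-nullity, rank(A) + nullity(A) = n = 9. Since A has only 2 rows, rank(A) ≤ 2, so nullity(A) ≥ 9 - 2 = 7.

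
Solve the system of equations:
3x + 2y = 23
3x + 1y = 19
x = 5, y = 4

Use elimination (row reduction):
Equation 1: 3x + 2y = 23.
Equation 2: 3x + 1y = 19.
Multiply Eq1 by 3 and Eq2 by 3: 9x + 6y = 69;  9x + 3y = 57.
Subtract: (-3)y = -12, so y = 4.
Back-substitute into Eq1: 3x + 2*(4) = 23, so x = 5.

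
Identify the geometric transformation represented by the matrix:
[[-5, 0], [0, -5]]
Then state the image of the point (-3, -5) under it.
uniform scaling by factor -5; image of (-3, -5) is (15, 25)

This is a diagonal matrix with equal entries -5, so it scales both axes by the same factor -5.
The matrix [[-5, 0], [0, -5]] represents: uniform scaling by factor -5.
Applying it to (-3, -5): [-5·-3 + 0·-5, 0·-3 + -5·-5] = (15, 25).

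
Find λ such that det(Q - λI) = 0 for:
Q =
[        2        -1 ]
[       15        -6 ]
λ = -3, -1

Solve det(Q - λI) = 0. For a 2×2 matrix the characteristic equation is λ² - (trace)λ + det = 0.
trace(Q) = a + d = 2 - 6 = -4.
det(Q) = a*d - b*c = (2)*(-6) - (-1)*(15) = -12 + 15 = 3.
Characteristic equation: λ² - (-4)λ + (3) = 0.
Discriminant = (-4)² - 4*(3) = 16 - 12 = 4.
λ = (-4 ± √4) / 2 = (-4 ± 2) / 2 = -3, -1.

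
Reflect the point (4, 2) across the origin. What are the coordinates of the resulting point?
(-4, -2)

Reflection across origin: (4, 2) → (-4, -2)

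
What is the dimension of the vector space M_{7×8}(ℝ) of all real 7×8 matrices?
Dimension = 56

A real 7×8 matrix is determined by its 7·8 = 56 independent entries.
A standard basis is {E_ij : 1 ≤ i ≤ 7, 1 ≤ j ≤ 8}, where E_ij has a 1 in position (i, j) and 0 elsewhere — there are 56 such matrices, and they are linearly independent and span M_{7×8}(ℝ).
Therefore dim(M_{7×8}(ℝ)) = 56.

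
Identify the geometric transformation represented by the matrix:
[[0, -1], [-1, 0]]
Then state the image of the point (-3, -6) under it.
reflection across the line y = -x; image of (-3, -6) is (6, 3)

This is a symmetric orthogonal matrix with determinant -1, which characterizes a reflection in ℝ².
The matrix [[0, -1], [-1, 0]] represents: reflection across the line y = -x.
Applying it to (-3, -6): [0·-3 + -1·-6, -1·-3 + 0·-6] = (6, 3).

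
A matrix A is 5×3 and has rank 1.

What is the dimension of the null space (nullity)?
2

The rank-nullity theorem for an m×n matrix states:
rank(A) + nullity(A) = n (the number of columns).
Here n = 3 and rank(A) = 1, so nullity(A) = 3 - 1 = 2.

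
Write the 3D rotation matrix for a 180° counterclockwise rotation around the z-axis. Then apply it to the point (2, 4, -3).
R = [[-1, 0, 0], [0, -1, 0], [0, 0, 1]]; R·(2, 4, -3) = (-2, -4, -3)

Rotation matrix for 180° around z-axis:
cos(180°) = -1, sin(180°) = 0
R = [[-1, 0, 0], [0, -1, 0], [0, 0, 1]]
Apply to (2, 4, -3): R·[2, 4, -3]ᵀ = (-2, -4, -3)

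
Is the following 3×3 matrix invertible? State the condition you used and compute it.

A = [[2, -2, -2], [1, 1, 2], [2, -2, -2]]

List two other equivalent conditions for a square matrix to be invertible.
No, not invertible; det(A) = 0 (two rows are equal, so the rows are linearly dependent). Equivalent conditions (failing for this A): rank(A) < 3; Ax = 0 has non-trivial solutions; 0 is an eigenvalue; the columns are linearly dependent.

To check invertibility, compute det(A).
In this matrix, row 0 and the last row are identical, so one row is a scalar multiple of another and the rows are linearly dependent.
A matrix with linearly dependent rows has det = 0 and is not invertible.
Equivalent failed conditions:
- rank(A) < 3.
- Ax = 0 has non-trivial solutions.
- 0 is an eigenvalue.
- The columns are linearly dependent.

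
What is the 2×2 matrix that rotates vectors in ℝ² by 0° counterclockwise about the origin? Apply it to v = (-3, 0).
R = [[1, 0], [0, 1]]; R·v = (-3, 0)

A counterclockwise rotation by angle θ in ℝ² has matrix R(θ) = [[cos θ, -sin θ], [sin θ, cos θ]].
For θ = 0°: cos θ = 1, sin θ = 0.
R(0°) = [[1, 0], [0, 1]].
R·v = [1·-3 + (0)·0, 0·-3 + 1·0] = (-3, 0).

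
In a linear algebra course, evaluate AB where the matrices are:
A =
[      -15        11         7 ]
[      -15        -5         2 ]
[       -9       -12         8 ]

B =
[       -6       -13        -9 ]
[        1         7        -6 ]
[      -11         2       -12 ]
AB =
[       24       286       -15 ]
[       63       164       141 ]
[      -46        49        57 ]

Matrix multiplication: (AB)[i][j] = sum over k of A[i][k] * B[k][j].
  (AB)[0][0] = (-15)*(-6) + (11)*(1) + (7)*(-11) = 24
  (AB)[0][1] = (-15)*(-13) + (11)*(7) + (7)*(2) = 286
  (AB)[0][2] = (-15)*(-9) + (11)*(-6) + (7)*(-12) = -15
  (AB)[1][0] = (-15)*(-6) + (-5)*(1) + (2)*(-11) = 63
  (AB)[1][1] = (-15)*(-13) + (-5)*(7) + (2)*(2) = 164
  (AB)[1][2] = (-15)*(-9) + (-5)*(-6) + (2)*(-12) = 141
  (AB)[2][0] = (-9)*(-6) + (-12)*(1) + (8)*(-11) = -46
  (AB)[2][1] = (-9)*(-13) + (-12)*(7) + (8)*(2) = 49
  (AB)[2][2] = (-9)*(-9) + (-12)*(-6) + (8)*(-12) = 57
AB =
[       24       286       -15 ]
[       63       164       141 ]
[      -46        49        57 ]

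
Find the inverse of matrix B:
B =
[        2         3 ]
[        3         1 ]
det(B) = -7
B⁻¹ =
[     -1/7       3/7 ]
[      3/7      -2/7 ]

For a 2×2 matrix B = [[a, b], [c, d]] with det(B) ≠ 0, B⁻¹ = (1/det(B)) * [[d, -b], [-c, a]].
det(B) = (2)*(1) - (3)*(3) = 2 - 9 = -7.
B⁻¹ = (1/-7) * [[1, -3], [-3, 2]].
Dividing each entry by -7 and reducing:
B⁻¹ =
[     -1/7       3/7 ]
[      3/7      -2/7 ]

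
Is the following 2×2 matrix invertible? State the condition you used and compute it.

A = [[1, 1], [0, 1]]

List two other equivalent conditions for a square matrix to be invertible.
Yes, invertible; det(A) = 1 ≠ 0. Equivalent conditions: rank(A) = 2; Ax = 0 has only the trivial solution; 0 is not an eigenvalue; the columns of A are linearly independent.

To check invertibility, compute det(A).
The given matrix is triangular, so det(A) equals the product of its diagonal entries = 1 ≠ 0.
Since det(A) ≠ 0, A is invertible.
Equivalent conditions for a square matrix A to be invertible:
- rank(A) = 2 (full rank).
- The homogeneous system Ax = 0 has only the trivial solution x = 0.
- 0 is not an eigenvalue of A.
- The columns (equivalently rows) of A are linearly independent.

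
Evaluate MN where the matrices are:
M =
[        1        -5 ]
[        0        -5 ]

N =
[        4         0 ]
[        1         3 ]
MN =
[       -1       -15 ]
[       -5       -15 ]

Matrix multiplication: (MN)[i][j] = sum over k of M[i][k] * N[k][j].
  (MN)[0][0] = (1)*(4) + (-5)*(1) = -1
  (MN)[0][1] = (1)*(0) + (-5)*(3) = -15
  (MN)[1][0] = (0)*(4) + (-5)*(1) = -5
  (MN)[1][1] = (0)*(0) + (-5)*(3) = -15
MN =
[       -1       -15 ]
[       -5       -15 ]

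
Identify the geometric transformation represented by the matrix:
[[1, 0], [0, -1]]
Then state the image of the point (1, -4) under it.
reflection across the x-axis; image of (1, -4) is (1, 4)

This is a symmetric orthogonal matrix with determinant -1, which characterizes a reflection in ℝ².
The matrix [[1, 0], [0, -1]] represents: reflection across the x-axis.
Applying it to (1, -4): [1·1 + 0·-4, 0·1 + -1·-4] = (1, 4).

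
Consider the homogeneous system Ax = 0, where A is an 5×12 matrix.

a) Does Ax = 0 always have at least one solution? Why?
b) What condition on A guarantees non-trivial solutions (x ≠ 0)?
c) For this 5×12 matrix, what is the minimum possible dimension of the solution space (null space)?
a) Yes, x = 0 is always a solution. b) When A has linearly dependent columns (rank < n). c) Minimum nullity = 7.

a) x = 0 satisfies A·0 = 0, so the zero vector is always a solution.
b) Non-trivial solutions exist iff the columns of A are linearly dependent, equivalently rank(A) < n (the number of columns).
c) By rank-nullity, rank(A) + nullity(A) = n = 12. Since A has only 5 rows, rank(A) ≤ 5, so nullity(A) ≥ 12 - 5 = 7.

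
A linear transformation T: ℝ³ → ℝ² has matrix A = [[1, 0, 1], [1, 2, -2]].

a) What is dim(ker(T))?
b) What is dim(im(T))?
dim(ker) = 1, dim(im) = 2

The two rows are not scalar multiples of one another (no single k satisfies row 2 = k × row 1), so they are linearly independent.
Thus rank(A) = 2.
dim(im(T)) = rank(A) = 2.
By the rank-nullity theorem applied to T: ℝ³ → ℝ², rank(A) + nullity(A) = 3 (the domain dimension), so dim(ker(T)) = 3 - 2 = 1.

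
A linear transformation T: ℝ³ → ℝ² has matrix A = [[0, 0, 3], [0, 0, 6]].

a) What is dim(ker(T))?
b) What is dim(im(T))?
dim(ker) = 2, dim(im) = 1

Observe that row 2 = 2 × row 1 (so the rows are linearly dependent).
Thus rank(A) = 1 (only one linearly independent row).
dim(im(T)) = rank(A) = 1.
By the rank-nullity theorem applied to T: ℝ³ → ℝ², rank(A) + nullity(A) = 3 (the domain dimension), so dim(ker(T)) = 3 - 1 = 2.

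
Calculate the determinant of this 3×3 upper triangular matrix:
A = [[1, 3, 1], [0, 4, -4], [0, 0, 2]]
8

The determinant of a triangular matrix is the product of its diagonal entries (the off-diagonal entries above the diagonal do not affect it).
det(A) = (1) * (4) * (2) = 8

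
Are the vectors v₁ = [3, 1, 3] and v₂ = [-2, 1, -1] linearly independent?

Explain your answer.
Yes, linearly independent

Two vectors are linearly dependent iff one is a scalar multiple of the other.
No single scalar k satisfies v₂ = k·v₁ (the ratios of corresponding entries disagree), so v₁ and v₂ are linearly independent.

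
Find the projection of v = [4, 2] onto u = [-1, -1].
[3, 3]

The projection of v onto u is proj_u(v) = ((v·u) / (u·u)) · u.
v·u = (4)*(-1) + (2)*(-1) = -6.
u·u = (-1)*(-1) + (-1)*(-1) = 2.
coefficient = -6 / 2 = -3.
proj_u(v) = -3 · [-1, -1] = [3, 3].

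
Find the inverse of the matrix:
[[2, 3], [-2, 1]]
[[1/8, -3/8], [1/4, 1/4]]

For [[a,b],[c,d]], inverse = (1/det)·[[d,-b],[-c,a]]
det = 2·1 - 3·-2 = 8
Inverse = (1/8)·[[1, -3], [2, 2]]
        = [[1/8, -3/8], [1/4, 1/4]]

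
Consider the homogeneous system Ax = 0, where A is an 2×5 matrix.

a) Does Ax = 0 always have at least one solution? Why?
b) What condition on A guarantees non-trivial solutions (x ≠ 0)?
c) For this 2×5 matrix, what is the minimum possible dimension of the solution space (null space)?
a) Yes, x = 0 is always a solution. b) When A has linearly dependent columns (rank < n). c) Minimum nullity = 3.

a) x = 0 satisfies A·0 = 0, so the zero vector is always a solution.
b) Non-trivial solutions exist iff the columns of A are linearly dependent, equivalently rank(A) < n (the number of columns).
c) By rank-nullity, rank(A) + nullity(A) = n = 5. Since A has only 2 rows, rank(A) ≤ 2, so nullity(A) ≥ 5 - 2 = 3.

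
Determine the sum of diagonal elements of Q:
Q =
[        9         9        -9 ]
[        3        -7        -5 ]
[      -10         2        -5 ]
tr(Q) = 9 - 7 - 5 = -3

The trace of a square matrix is the sum of its diagonal entries.
Diagonal entries of Q: Q[0][0] = 9, Q[1][1] = -7, Q[2][2] = -5.
tr(Q) = 9 - 7 - 5 = -3.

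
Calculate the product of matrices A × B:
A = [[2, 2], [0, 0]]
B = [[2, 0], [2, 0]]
[[8, 0], [0, 0]]

Matrix multiplication:
C[0][0] = 2×2 + 2×2 = 8
C[0][1] = 2×0 + 2×0 = 0
C[1][0] = 0×2 + 0×2 = 0
C[1][1] = 0×0 + 0×0 = 0
Result: [[8, 0], [0, 0]]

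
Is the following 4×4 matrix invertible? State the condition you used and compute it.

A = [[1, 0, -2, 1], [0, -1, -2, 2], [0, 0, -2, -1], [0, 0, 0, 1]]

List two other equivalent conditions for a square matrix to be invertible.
Yes, invertible; det(A) = 2 ≠ 0. Equivalent conditions: rank(A) = 4; Ax = 0 has only the trivial solution; 0 is not an eigenvalue; the columns of A are linearly independent.

To check invertibility, compute det(A).
The given matrix is triangular, so det(A) equals the product of its diagonal entries = 2 ≠ 0.
Since det(A) ≠ 0, A is invertible.
Equivalent conditions for a square matrix A to be invertible:
- rank(A) = 4 (full rank).
- The homogeneous system Ax = 0 has only the trivial solution x = 0.
- 0 is not an eigenvalue of A.
- The columns (equivalently rows) of A are linearly independent.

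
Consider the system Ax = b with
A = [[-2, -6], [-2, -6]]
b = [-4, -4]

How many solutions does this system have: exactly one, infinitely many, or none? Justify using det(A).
Infinitely many solutions

det(A) = (-2)*(-6) - (-6)*(-2) = 0, so A is singular (column 2 is 3 times column 1).
b = [-4, -4] = 2 * column 1 of A, so b lies in the column space of A.
A singular matrix whose right-hand side is in its column space gives a 1-parameter family of solutions — infinitely many.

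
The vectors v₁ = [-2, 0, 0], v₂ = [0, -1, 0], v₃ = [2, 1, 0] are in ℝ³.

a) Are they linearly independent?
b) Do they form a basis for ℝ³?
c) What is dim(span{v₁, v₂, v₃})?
Not independent, not a basis, dim(span) = 2

Check whether v₃ can be written as a linear combination of v₁ and v₂.
v₃ = (-1)·v₁ + (-1)·v₂ = [2, 1, 0], so the three vectors are linearly dependent.
Thus they do not form a basis for ℝ³, and dim(span{v₁, v₂, v₃}) = 2 (spanned by v₁ and v₂).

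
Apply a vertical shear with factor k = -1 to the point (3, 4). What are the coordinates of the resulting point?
(3, 1)

Shear matrix for vertical shear with factor k = -1:
[[1, 0], [-1, 1]]
Result: (3, 4) → (3, 1)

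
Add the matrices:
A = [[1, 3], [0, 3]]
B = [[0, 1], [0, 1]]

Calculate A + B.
[[1, 4], [0, 4]]

Add corresponding elements:
(1)+(0)=1
(3)+(1)=4
(0)+(0)=0
(3)+(1)=4
A + B = [[1, 4], [0, 4]]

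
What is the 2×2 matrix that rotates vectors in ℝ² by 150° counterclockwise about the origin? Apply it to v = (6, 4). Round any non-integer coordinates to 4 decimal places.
R = [[-√3/2, -1/2], [1/2, -√3/2]]; R·v = (-7.1962, -0.4641)

A counterclockwise rotation by angle θ in ℝ² has matrix R(θ) = [[cos θ, -sin θ], [sin θ, cos θ]].
For θ = 150°: cos θ = -√3/2, sin θ = 1/2.
R(150°) = [[-√3/2, -1/2], [1/2, -√3/2]].
R·v = [-√3/2·6 + (-1/2)·4, 1/2·6 + -√3/2·4] = (-7.1962, -0.4641).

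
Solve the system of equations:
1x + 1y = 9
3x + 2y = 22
x = 4, y = 5

Use elimination (row reduction):
Equation 1: 1x + 1y = 9.
Equation 2: 3x + 2y = 22.
Multiply Eq1 by 3 and Eq2 by 1: 3x + 3y = 27;  3x + 2y = 22.
Subtract: (-1)y = -5, so y = 5.
Back-substitute into Eq1: 1x + 1*(5) = 9, so x = 4.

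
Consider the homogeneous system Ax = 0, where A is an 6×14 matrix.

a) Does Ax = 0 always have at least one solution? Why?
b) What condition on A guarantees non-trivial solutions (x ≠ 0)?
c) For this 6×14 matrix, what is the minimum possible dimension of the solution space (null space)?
a) Yes, x = 0 is always a solution. b) When A has linearly dependent columns (rank < n). c) Minimum nullity = 8.

a) x = 0 satisfies A·0 = 0, so the zero vector is always a solution.
b) Non-trivial solutions exist iff the columns of A are linearly dependent, equivalently rank(A) < n (the number of columns).
c) By rank-nullity, rank(A) + nullity(A) = n = 14. Since A has only 6 rows, rank(A) ≤ 6, so nullity(A) ≥ 14 - 6 = 8.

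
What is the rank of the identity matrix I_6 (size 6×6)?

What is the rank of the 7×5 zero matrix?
rank(I_6) = 6, rank(0) = 0

The identity I_6 has 6 columns that are the standard basis vectors e_1, …, e_6. These are linearly independent, so all 6 columns are pivots and rank(I_6) = 6.
The 7×5 zero matrix has every entry zero, so every row is the zero row and there are no pivots; rank(0) = 0.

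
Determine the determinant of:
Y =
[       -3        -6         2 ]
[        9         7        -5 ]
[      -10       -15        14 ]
det(Y) = 257

Expand along row 0 (cofactor expansion): det(Y) = a*(e*i - f*h) - b*(d*i - f*g) + c*(d*h - e*g), where the 3×3 is [[a, b, c], [d, e, f], [g, h, i]].
Minor M_00 = (7)*(14) - (-5)*(-15) = 98 - 75 = 23.
Minor M_01 = (9)*(14) - (-5)*(-10) = 126 - 50 = 76.
Minor M_02 = (9)*(-15) - (7)*(-10) = -135 + 70 = -65.
det(Y) = (-3)*(23) - (-6)*(76) + (2)*(-65) = -69 + 456 - 130 = 257.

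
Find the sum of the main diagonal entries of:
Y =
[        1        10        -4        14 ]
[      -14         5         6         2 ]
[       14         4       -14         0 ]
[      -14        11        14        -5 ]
tr(Y) = 1 + 5 - 14 - 5 = -13

The trace of a square matrix is the sum of its diagonal entries.
Diagonal entries of Y: Y[0][0] = 1, Y[1][1] = 5, Y[2][2] = -14, Y[3][3] = -5.
tr(Y) = 1 + 5 - 14 - 5 = -13.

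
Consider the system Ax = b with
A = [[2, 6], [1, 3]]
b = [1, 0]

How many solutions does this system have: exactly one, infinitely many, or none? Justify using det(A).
No solution

det(A) = (2)*(3) - (6)*(1) = 0, so A is singular.
The column space of A is span(column 1) = span([2, 1]).
b = [1, 0] is not a scalar multiple of column 1, so b ∉ column space and the system is inconsistent — no solution.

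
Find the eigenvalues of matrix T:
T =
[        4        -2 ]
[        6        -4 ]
λ = -2, 2

Solve det(T - λI) = 0. For a 2×2 matrix the characteristic equation is λ² - (trace)λ + det = 0.
trace(T) = a + d = 4 - 4 = 0.
det(T) = a*d - b*c = (4)*(-4) - (-2)*(6) = -16 + 12 = -4.
Characteristic equation: λ² - (0)λ + (-4) = 0.
Discriminant = (0)² - 4*(-4) = 0 + 16 = 16.
λ = (0 ± √16) / 2 = (0 ± 4) / 2 = -2, 2.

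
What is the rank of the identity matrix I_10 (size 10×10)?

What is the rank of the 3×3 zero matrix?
rank(I_10) = 10, rank(0) = 0

The identity I_10 has 10 columns that are the standard basis vectors e_1, …, e_10. These are linearly independent, so all 10 columns are pivots and rank(I_10) = 10.
The 3×3 zero matrix has every entry zero, so every row is the zero row and there are no pivots; rank(0) = 0.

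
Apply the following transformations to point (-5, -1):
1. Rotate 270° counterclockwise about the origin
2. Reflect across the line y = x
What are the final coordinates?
(5, -1)

Step 1: Rotate 270° → (-1, 5)
Step 2: Reflect across the line y = x → (5, -1)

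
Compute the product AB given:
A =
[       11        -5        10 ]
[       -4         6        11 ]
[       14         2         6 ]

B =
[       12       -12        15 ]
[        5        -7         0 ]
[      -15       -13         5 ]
AB =
[      -43      -227       215 ]
[     -183      -137        -5 ]
[       88      -260       240 ]

Matrix multiplication: (AB)[i][j] = sum over k of A[i][k] * B[k][j].
  (AB)[0][0] = (11)*(12) + (-5)*(5) + (10)*(-15) = -43
  (AB)[0][1] = (11)*(-12) + (-5)*(-7) + (10)*(-13) = -227
  (AB)[0][2] = (11)*(15) + (-5)*(0) + (10)*(5) = 215
  (AB)[1][0] = (-4)*(12) + (6)*(5) + (11)*(-15) = -183
  (AB)[1][1] = (-4)*(-12) + (6)*(-7) + (11)*(-13) = -137
  (AB)[1][2] = (-4)*(15) + (6)*(0) + (11)*(5) = -5
  (AB)[2][0] = (14)*(12) + (2)*(5) + (6)*(-15) = 88
  (AB)[2][1] = (14)*(-12) + (2)*(-7) + (6)*(-13) = -260
  (AB)[2][2] = (14)*(15) + (2)*(0) + (6)*(5) = 240
AB =
[      -43      -227       215 ]
[     -183      -137        -5 ]
[       88      -260       240 ]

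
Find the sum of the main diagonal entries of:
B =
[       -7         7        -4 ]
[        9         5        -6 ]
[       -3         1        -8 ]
tr(B) = -7 + 5 - 8 = -10

The trace of a square matrix is the sum of its diagonal entries.
Diagonal entries of B: B[0][0] = -7, B[1][1] = 5, B[2][2] = -8.
tr(B) = -7 + 5 - 8 = -10.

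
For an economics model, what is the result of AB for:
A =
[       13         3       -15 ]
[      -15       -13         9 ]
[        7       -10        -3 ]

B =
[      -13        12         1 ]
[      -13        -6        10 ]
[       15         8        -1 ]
AB =
[     -433        18        58 ]
[      499       -30      -154 ]
[       -6       120       -90 ]

Matrix multiplication: (AB)[i][j] = sum over k of A[i][k] * B[k][j].
  (AB)[0][0] = (13)*(-13) + (3)*(-13) + (-15)*(15) = -433
  (AB)[0][1] = (13)*(12) + (3)*(-6) + (-15)*(8) = 18
  (AB)[0][2] = (13)*(1) + (3)*(10) + (-15)*(-1) = 58
  (AB)[1][0] = (-15)*(-13) + (-13)*(-13) + (9)*(15) = 499
  (AB)[1][1] = (-15)*(12) + (-13)*(-6) + (9)*(8) = -30
  (AB)[1][2] = (-15)*(1) + (-13)*(10) + (9)*(-1) = -154
  (AB)[2][0] = (7)*(-13) + (-10)*(-13) + (-3)*(15) = -6
  (AB)[2][1] = (7)*(12) + (-10)*(-6) + (-3)*(8) = 120
  (AB)[2][2] = (7)*(1) + (-10)*(10) + (-3)*(-1) = -90
AB =
[     -433        18        58 ]
[      499       -30      -154 ]
[       -6       120       -90 ]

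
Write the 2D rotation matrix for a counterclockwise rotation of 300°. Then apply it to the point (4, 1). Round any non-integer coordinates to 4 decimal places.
R = [[1/2, √3/2], [-√3/2, 1/2]]; R·(4, 1) = (2.8660, -2.9641)

Rotation matrix formula: R(θ) = [[cos θ, -sin θ], [sin θ, cos θ]]
For θ = 300°:
cos(300°) = 1/2
sin(300°) = -√3/2
R = [[1/2, √3/2], [-√3/2, 1/2]]
Apply to (4, 1): [1/2·4 + (√3/2)·1, -√3/2·4 + 1/2·1] = (2.8660, -2.9641)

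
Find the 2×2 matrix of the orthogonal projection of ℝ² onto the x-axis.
[[1, 0], [0, 0]]

The orthogonal projection onto the line spanned by a nonzero vector u = (a, b) has matrix P = (u uᵀ) / (uᵀ u) = (1/(a² + b²)) · [[a², ab], [ab, b²]].
Here u = (1, 0), so a² + b² = 1 + 0 = 1.
P = (1/1) · [[1, 0], [0, 0]] = [[1, 0], [0, 0]].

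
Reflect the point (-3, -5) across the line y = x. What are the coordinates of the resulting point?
(-5, -3)

Reflection across line y = x: (-3, -5) → (-5, -3)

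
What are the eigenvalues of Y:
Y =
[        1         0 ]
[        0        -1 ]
λ = -1, 1

Solve det(Y - λI) = 0. For a 2×2 matrix the characteristic equation is λ² - (trace)λ + det = 0.
trace(Y) = a + d = 1 - 1 = 0.
det(Y) = a*d - b*c = (1)*(-1) - (0)*(0) = -1 - 0 = -1.
Characteristic equation: λ² - (0)λ + (-1) = 0.
Discriminant = (0)² - 4*(-1) = 0 + 4 = 4.
λ = (0 ± √4) / 2 = (0 ± 2) / 2 = -1, 1.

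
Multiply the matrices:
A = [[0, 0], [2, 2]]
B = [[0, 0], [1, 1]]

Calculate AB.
[[0, 0], [2, 2]]

Each entry (i,j) of AB = sum over k of A[i][k]*B[k][j].
(AB)[0][0] = (0)*(0) + (0)*(1) = 0
(AB)[0][1] = (0)*(0) + (0)*(1) = 0
(AB)[1][0] = (2)*(0) + (2)*(1) = 2
(AB)[1][1] = (2)*(0) + (2)*(1) = 2
AB = [[0, 0], [2, 2]]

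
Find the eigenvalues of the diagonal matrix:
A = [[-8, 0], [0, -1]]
λ₁ = -8, λ₂ = -1

The characteristic polynomial of A is det(A - λI) = (-8 - λ)(-1 - λ) = 0.
The roots are λ = -8 and λ = -1, so the eigenvalues are the diagonal entries.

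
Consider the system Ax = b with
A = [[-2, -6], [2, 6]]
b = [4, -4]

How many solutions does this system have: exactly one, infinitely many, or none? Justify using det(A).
Infinitely many solutions

det(A) = (-2)*(6) - (-6)*(2) = 0, so A is singular (column 2 is 3 times column 1).
b = [4, -4] = -2 * column 1 of A, so b lies in the column space of A.
A singular matrix whose right-hand side is in its column space gives a 1-parameter family of solutions — infinitely many.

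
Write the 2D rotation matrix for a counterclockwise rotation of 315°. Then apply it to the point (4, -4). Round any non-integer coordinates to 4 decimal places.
R = [[√2/2, √2/2], [-√2/2, √2/2]]; R·(4, -4) = (0.0000, -5.6569)

Rotation matrix formula: R(θ) = [[cos θ, -sin θ], [sin θ, cos θ]]
For θ = 315°:
cos(315°) = √2/2
sin(315°) = -√2/2
R = [[√2/2, √2/2], [-√2/2, √2/2]]
Apply to (4, -4): [√2/2·4 + (√2/2)·-4, -√2/2·4 + √2/2·-4] = (0.0000, -5.6569)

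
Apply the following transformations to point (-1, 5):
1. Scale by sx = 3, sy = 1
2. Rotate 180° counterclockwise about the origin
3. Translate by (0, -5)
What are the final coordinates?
(3, -10)

Step 1: Scale → (-3, 5)
Step 2: Rotate 180° → (3, -5)
Step 3: Translate → (3, -10)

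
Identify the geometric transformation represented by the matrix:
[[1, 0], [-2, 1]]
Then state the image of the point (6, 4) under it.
vertical shear with factor -2; image of (6, 4) is (6, -8)

The matrix [[1, 0], [k, 1]] sends (x, y) to (x, -2x + y), leaving the x-coordinate fixed: a vertical shear.
The matrix [[1, 0], [-2, 1]] represents: vertical shear with factor -2.
Applying it to (6, 4): [1·6 + 0·4, -2·6 + 1·4] = (6, -8).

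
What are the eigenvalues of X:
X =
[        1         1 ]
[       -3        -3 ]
λ = -2, 0

Solve det(X - λI) = 0. For a 2×2 matrix the characteristic equation is λ² - (trace)λ + det = 0.
trace(X) = a + d = 1 - 3 = -2.
det(X) = a*d - b*c = (1)*(-3) - (1)*(-3) = -3 + 3 = 0.
Characteristic equation: λ² - (-2)λ + (0) = 0.
Discriminant = (-2)² - 4*(0) = 4 - 0 = 4.
λ = (-2 ± √4) / 2 = (-2 ± 2) / 2 = -2, 0.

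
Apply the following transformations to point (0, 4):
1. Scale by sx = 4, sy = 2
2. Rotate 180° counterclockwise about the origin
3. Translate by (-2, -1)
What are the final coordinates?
(-2, -9)

Step 1: Scale → (0, 8)
Step 2: Rotate 180° → (0, -8)
Step 3: Translate → (-2, -9)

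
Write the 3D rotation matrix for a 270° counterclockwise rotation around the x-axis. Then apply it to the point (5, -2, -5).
R = [[1, 0, 0], [0, 0, 1], [0, -1, 0]]; R·(5, -2, -5) = (5, -5, 2)

Rotation matrix for 270° around x-axis:
cos(270°) = 0, sin(270°) = -1
R = [[1, 0, 0], [0, 0, 1], [0, -1, 0]]
Apply to (5, -2, -5): R·[5, -2, -5]ᵀ = (5, -5, 2)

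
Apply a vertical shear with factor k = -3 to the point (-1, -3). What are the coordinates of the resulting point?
(-1, 0)

Shear matrix for vertical shear with factor k = -3:
[[1, 0], [-3, 1]]
Result: (-1, -3) → (-1, 0)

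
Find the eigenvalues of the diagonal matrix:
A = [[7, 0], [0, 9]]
λ₁ = 7, λ₂ = 9

The characteristic polynomial of A is det(A - λI) = (7 - λ)(9 - λ) = 0.
The roots are λ = 7 and λ = 9, so the eigenvalues are the diagonal entries.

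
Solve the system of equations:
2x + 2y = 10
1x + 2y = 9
x = 1, y = 4

Use elimination (row reduction):
Equation 1: 2x + 2y = 10.
Equation 2: 1x + 2y = 9.
Multiply Eq1 by 1 and Eq2 by 2: 2x + 2y = 10;  2x + 4y = 18.
Subtract: (2)y = 8, so y = 4.
Back-substitute into Eq1: 2x + 2*(4) = 10, so x = 1.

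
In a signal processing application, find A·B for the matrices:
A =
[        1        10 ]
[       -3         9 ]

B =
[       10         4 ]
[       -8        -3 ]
AB =
[      -70       -26 ]
[     -102       -39 ]

Matrix multiplication: (AB)[i][j] = sum over k of A[i][k] * B[k][j].
  (AB)[0][0] = (1)*(10) + (10)*(-8) = -70
  (AB)[0][1] = (1)*(4) + (10)*(-3) = -26
  (AB)[1][0] = (-3)*(10) + (9)*(-8) = -102
  (AB)[1][1] = (-3)*(4) + (9)*(-3) = -39
AB =
[      -70       -26 ]
[     -102       -39 ]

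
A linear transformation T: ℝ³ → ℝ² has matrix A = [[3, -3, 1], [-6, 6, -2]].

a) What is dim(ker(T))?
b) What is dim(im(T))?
dim(ker) = 2, dim(im) = 1

Observe that row 2 = -2 × row 1 (so the rows are linearly dependent).
Thus rank(A) = 1 (only one linearly independent row).
dim(im(T)) = rank(A) = 1.
By the rank-nullity theorem applied to T: ℝ³ → ℝ², rank(A) + nullity(A) = 3 (the domain dimension), so dim(ker(T)) = 3 - 1 = 2.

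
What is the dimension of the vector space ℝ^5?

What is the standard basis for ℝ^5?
Dimension = 5; standard basis = {e_1, e_2, e_3, e_4, e_5}

ℝ^5 is the space of 5-tuples of real numbers; its dimension is 5.
The standard basis consists of 5 vectors: e_1, e_2, e_3, e_4, e_5, where e_i is the vector with 1 in position i and 0 elsewhere.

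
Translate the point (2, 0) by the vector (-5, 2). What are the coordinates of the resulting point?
(-3, 2)

Translation by (-5, 2):
x' = 2 + -5 = -3
y' = 0 + 2 = 2
Homogeneous matrix: [[1, 0, -5], [0, 1, 2], [0, 0, 1]]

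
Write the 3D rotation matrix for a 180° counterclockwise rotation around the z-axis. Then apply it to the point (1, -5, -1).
R = [[-1, 0, 0], [0, -1, 0], [0, 0, 1]]; R·(1, -5, -1) = (-1, 5, -1)

Rotation matrix for 180° around z-axis:
cos(180°) = -1, sin(180°) = 0
R = [[-1, 0, 0], [0, -1, 0], [0, 0, 1]]
Apply to (1, -5, -1): R·[1, -5, -1]ᵀ = (-1, 5, -1)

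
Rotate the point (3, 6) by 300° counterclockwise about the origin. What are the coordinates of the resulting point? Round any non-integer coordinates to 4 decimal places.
(6.6962, 0.4019)

Rotation matrix R(θ) = [[cos θ, -sin θ], [sin θ, cos θ]]; for θ = 300°:
R = [[1/2, √3/2], [-√3/2, 1/2]]
Result: R × [3, 6]ᵀ = [1/2·3 + (√3/2)·6, -√3/2·3 + (1/2)·6]ᵀ = (6.6962, 0.4019)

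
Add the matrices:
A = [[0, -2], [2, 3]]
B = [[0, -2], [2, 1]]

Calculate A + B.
[[0, -4], [4, 4]]

Add corresponding elements:
(0)+(0)=0
(-2)+(-2)=-4
(2)+(2)=4
(3)+(1)=4
A + B = [[0, -4], [4, 4]]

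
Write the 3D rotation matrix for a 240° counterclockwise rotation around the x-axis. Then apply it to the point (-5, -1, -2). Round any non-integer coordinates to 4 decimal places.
R = [[1, 0, 0], [0, -1/2, √3/2], [0, -√3/2, -1/2]]; R·(-5, -1, -2) = (-5.0000, -1.2321, 1.8660)

Rotation matrix for 240° around x-axis:
cos(240°) = -1/2, sin(240°) = -√3/2
R = [[1, 0, 0], [0, -1/2, √3/2], [0, -√3/2, -1/2]]
Apply to (-5, -1, -2): R·[-5, -1, -2]ᵀ = (-5.0000, -1.2321, 1.8660)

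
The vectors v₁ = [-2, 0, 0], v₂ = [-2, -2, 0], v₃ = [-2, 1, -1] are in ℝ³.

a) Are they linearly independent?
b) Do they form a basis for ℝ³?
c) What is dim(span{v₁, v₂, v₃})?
Yes independent, yes basis, dim = 3

Stack v₁, v₂, v₃ as rows of a 3×3 matrix.
[[-2, 0, 0]; [-2, -2, 0]; [-2, 1, -1]] is already lower triangular with nonzero diagonal entries (-2, -2, -1), so its determinant is the product of the diagonal entries, det = (-2)·(-2)·(-1) = -4 ≠ 0, and the rows are linearly independent.
Three linearly independent vectors in ℝ³ form a basis for ℝ³, so dim(span{v₁,v₂,v₃}) = 3.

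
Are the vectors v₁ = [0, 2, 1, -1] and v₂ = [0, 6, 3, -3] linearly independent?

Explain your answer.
No, linearly dependent (v₂ = 3·v₁)

Check whether there is a scalar k with v₂ = k·v₁.
Comparing components, k = 3 satisfies 3·[0, 2, 1, -1] = [0, 6, 3, -3].
Since v₂ is a scalar multiple of v₁, the two vectors are linearly dependent.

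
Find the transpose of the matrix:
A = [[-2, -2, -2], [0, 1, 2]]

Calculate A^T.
[[-2, 0], [-2, 1], [-2, 2]]

The transpose sends entry (i,j) to (j,i); rows become columns.
Row 0 of A: [-2, -2, -2] -> column 0 of A^T.
Row 1 of A: [0, 1, 2] -> column 1 of A^T.
A^T = [[-2, 0], [-2, 1], [-2, 2]]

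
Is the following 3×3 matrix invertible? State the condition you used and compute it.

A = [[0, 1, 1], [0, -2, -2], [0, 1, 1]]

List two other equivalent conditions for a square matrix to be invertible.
No, not invertible; det(A) = 0 (two rows are equal, so the rows are linearly dependent). Equivalent conditions (failing for this A): rank(A) < 3; Ax = 0 has non-trivial solutions; 0 is an eigenvalue; the columns are linearly dependent.

To check invertibility, compute det(A).
In this matrix, row 0 and the last row are identical, so one row is a scalar multiple of another and the rows are linearly dependent.
A matrix with linearly dependent rows has det = 0 and is not invertible.
Equivalent failed conditions:
- rank(A) < 3.
- Ax = 0 has non-trivial solutions.
- 0 is an eigenvalue.
- The columns are linearly dependent.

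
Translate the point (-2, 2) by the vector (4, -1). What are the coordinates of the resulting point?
(2, 1)

Translation by (4, -1):
x' = -2 + 4 = 2
y' = 2 + -1 = 1
Homogeneous matrix: [[1, 0, 4], [0, 1, -1], [0, 0, 1]]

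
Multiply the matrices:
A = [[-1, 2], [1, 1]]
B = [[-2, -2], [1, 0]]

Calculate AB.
[[4, 2], [-1, -2]]

Each entry (i,j) of AB = sum over k of A[i][k]*B[k][j].
(AB)[0][0] = (-1)*(-2) + (2)*(1) = 4
(AB)[0][1] = (-1)*(-2) + (2)*(0) = 2
(AB)[1][0] = (1)*(-2) + (1)*(1) = -1
(AB)[1][1] = (1)*(-2) + (1)*(0) = -2
AB = [[4, 2], [-1, -2]]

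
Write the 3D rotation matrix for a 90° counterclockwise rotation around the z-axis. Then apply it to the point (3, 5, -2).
R = [[0, -1, 0], [1, 0, 0], [0, 0, 1]]; R·(3, 5, -2) = (-5, 3, -2)

Rotation matrix for 90° around z-axis:
cos(90°) = 0, sin(90°) = 1
R = [[0, -1, 0], [1, 0, 0], [0, 0, 1]]
Apply to (3, 5, -2): R·[3, 5, -2]ᵀ = (-5, 3, -2)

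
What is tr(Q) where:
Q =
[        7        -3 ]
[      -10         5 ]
tr(Q) = 7 + 5 = 12

The trace of a square matrix is the sum of its diagonal entries.
Diagonal entries of Q: Q[0][0] = 7, Q[1][1] = 5.
tr(Q) = 7 + 5 = 12.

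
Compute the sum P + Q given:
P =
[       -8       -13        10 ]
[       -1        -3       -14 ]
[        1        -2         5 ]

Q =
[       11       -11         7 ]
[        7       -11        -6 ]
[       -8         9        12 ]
P + Q =
[        3       -24        17 ]
[        6       -14       -20 ]
[       -7         7        17 ]

Matrix addition is elementwise: (P+Q)[i][j] = P[i][j] + Q[i][j].
  (P+Q)[0][0] = (-8) + (11) = 3
  (P+Q)[0][1] = (-13) + (-11) = -24
  (P+Q)[0][2] = (10) + (7) = 17
  (P+Q)[1][0] = (-1) + (7) = 6
  (P+Q)[1][1] = (-3) + (-11) = -14
  (P+Q)[1][2] = (-14) + (-6) = -20
  (P+Q)[2][0] = (1) + (-8) = -7
  (P+Q)[2][1] = (-2) + (9) = 7
  (P+Q)[2][2] = (5) + (12) = 17
P + Q =
[        3       -24        17 ]
[        6       -14       -20 ]
[       -7         7        17 ]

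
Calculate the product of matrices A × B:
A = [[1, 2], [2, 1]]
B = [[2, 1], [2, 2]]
[[6, 5], [6, 4]]

Matrix multiplication:
C[0][0] = 1×2 + 2×2 = 6
C[0][1] = 1×1 + 2×2 = 5
C[1][0] = 2×2 + 1×2 = 6
C[1][1] = 2×1 + 1×2 = 4
Result: [[6, 5], [6, 4]]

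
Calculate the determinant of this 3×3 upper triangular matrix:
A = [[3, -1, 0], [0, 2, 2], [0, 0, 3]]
18

The determinant of a triangular matrix is the product of its diagonal entries (the off-diagonal entries above the diagonal do not affect it).
det(A) = (3) * (2) * (3) = 18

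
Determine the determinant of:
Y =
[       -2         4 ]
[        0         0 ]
det(Y) = 0

For a 2×2 matrix [[a, b], [c, d]], det = a*d - b*c.
det(Y) = (-2)*(0) - (4)*(0) = 0 - 0 = 0.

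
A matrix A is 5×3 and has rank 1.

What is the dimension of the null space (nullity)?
2

The rank-nullity theorem for an m×n matrix states:
rank(A) + nullity(A) = n (the number of columns).
Here n = 3 and rank(A) = 1, so nullity(A) = 3 - 1 = 2.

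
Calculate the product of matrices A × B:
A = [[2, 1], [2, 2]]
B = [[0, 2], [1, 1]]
[[1, 5], [2, 6]]

Matrix multiplication:
C[0][0] = 2×0 + 1×1 = 1
C[0][1] = 2×2 + 1×1 = 5
C[1][0] = 2×0 + 2×1 = 2
C[1][1] = 2×2 + 2×1 = 6
Result: [[1, 5], [2, 6]]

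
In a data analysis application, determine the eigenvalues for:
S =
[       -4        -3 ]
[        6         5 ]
λ = -1, 2

Solve det(S - λI) = 0. For a 2×2 matrix the characteristic equation is λ² - (trace)λ + det = 0.
trace(S) = a + d = -4 + 5 = 1.
det(S) = a*d - b*c = (-4)*(5) - (-3)*(6) = -20 + 18 = -2.
Characteristic equation: λ² - (1)λ + (-2) = 0.
Discriminant = (1)² - 4*(-2) = 1 + 8 = 9.
λ = (1 ± √9) / 2 = (1 ± 3) / 2 = -1, 2.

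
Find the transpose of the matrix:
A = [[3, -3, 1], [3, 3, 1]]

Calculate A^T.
[[3, 3], [-3, 3], [1, 1]]

The transpose sends entry (i,j) to (j,i); rows become columns.
Row 0 of A: [3, -3, 1] -> column 0 of A^T.
Row 1 of A: [3, 3, 1] -> column 1 of A^T.
A^T = [[3, 3], [-3, 3], [1, 1]]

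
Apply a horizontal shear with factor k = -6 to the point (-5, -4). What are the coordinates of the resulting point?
(19, -4)

Shear matrix for horizontal shear with factor k = -6:
[[1, -6], [0, 1]]
Result: (-5, -4) → (19, -4)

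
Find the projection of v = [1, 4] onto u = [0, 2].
[0, 4]

The projection of v onto u is proj_u(v) = ((v·u) / (u·u)) · u.
v·u = (1)*(0) + (4)*(2) = 8.
u·u = (0)*(0) + (2)*(2) = 4.
coefficient = 8 / 4 = 2.
proj_u(v) = 2 · [0, 2] = [0, 4].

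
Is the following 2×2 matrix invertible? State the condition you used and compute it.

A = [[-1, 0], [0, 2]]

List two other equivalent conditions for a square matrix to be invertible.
Yes, invertible; det(A) = -2 ≠ 0. Equivalent conditions: rank(A) = 2; Ax = 0 has only the trivial solution; 0 is not an eigenvalue; the columns of A are linearly independent.

To check invertibility, compute det(A).
The given matrix is triangular, so det(A) equals the product of its diagonal entries = -2 ≠ 0.
Since det(A) ≠ 0, A is invertible.
Equivalent conditions for a square matrix A to be invertible:
- rank(A) = 2 (full rank).
- The homogeneous system Ax = 0 has only the trivial solution x = 0.
- 0 is not an eigenvalue of A.
- The columns (equivalently rows) of A are linearly independent.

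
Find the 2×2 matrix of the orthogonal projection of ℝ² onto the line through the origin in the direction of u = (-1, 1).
[[1/2, -1/2], [-1/2, 1/2]]

The orthogonal projection onto the line spanned by a nonzero vector u = (a, b) has matrix P = (u uᵀ) / (uᵀ u) = (1/(a² + b²)) · [[a², ab], [ab, b²]].
Here u = (-1, 1), so a² + b² = 1 + 1 = 2.
P = (1/2) · [[1, -1], [-1, 1]] = [[1/2, -1/2], [-1/2, 1/2]].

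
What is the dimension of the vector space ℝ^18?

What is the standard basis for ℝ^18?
Dimension = 18; standard basis = {e_1, e_2, e_3, …, e_18}

ℝ^18 is the space of 18-tuples of real numbers; its dimension is 18.
The standard basis consists of 18 vectors: e_1, e_2, e_3, …, e_18, where e_i is the vector with 1 in position i and 0 elsewhere.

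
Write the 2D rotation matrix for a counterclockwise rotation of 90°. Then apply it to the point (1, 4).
R = [[0, -1], [1, 0]]; R·(1, 4) = (-4, 1)

Rotation matrix formula: R(θ) = [[cos θ, -sin θ], [sin θ, cos θ]]
For θ = 90°:
cos(90°) = 0
sin(90°) = 1
R = [[0, -1], [1, 0]]
Apply to (1, 4): [0·1 + (-1)·4, 1·1 + 0·4] = (-4, 1)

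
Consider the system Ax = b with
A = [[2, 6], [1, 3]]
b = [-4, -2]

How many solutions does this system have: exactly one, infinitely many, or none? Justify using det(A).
Infinitely many solutions

det(A) = (2)*(3) - (6)*(1) = 0, so A is singular (column 2 is 3 times column 1).
b = [-4, -2] = -2 * column 1 of A, so b lies in the column space of A.
A singular matrix whose right-hand side is in its column space gives a 1-parameter family of solutions — infinitely many.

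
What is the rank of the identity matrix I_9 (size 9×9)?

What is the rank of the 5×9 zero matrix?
rank(I_9) = 9, rank(0) = 0

The identity I_9 has 9 columns that are the standard basis vectors e_1, …, e_9. These are linearly independent, so all 9 columns are pivots and rank(I_9) = 9.
The 5×9 zero matrix has every entry zero, so every row is the zero row and there are no pivots; rank(0) = 0.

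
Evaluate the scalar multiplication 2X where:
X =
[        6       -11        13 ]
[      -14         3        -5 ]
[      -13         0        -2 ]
2X =
[       12       -22        26 ]
[      -28         6       -10 ]
[      -26         0        -4 ]

Scalar multiplication is elementwise: (2X)[i][j] = 2 * X[i][j].
  (2X)[0][0] = 2 * (6) = 12
  (2X)[0][1] = 2 * (-11) = -22
  (2X)[0][2] = 2 * (13) = 26
  (2X)[1][0] = 2 * (-14) = -28
  (2X)[1][1] = 2 * (3) = 6
  (2X)[1][2] = 2 * (-5) = -10
  (2X)[2][0] = 2 * (-13) = -26
  (2X)[2][1] = 2 * (0) = 0
  (2X)[2][2] = 2 * (-2) = -4
2X =
[       12       -22        26 ]
[      -28         6       -10 ]
[      -26         0        -4 ]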